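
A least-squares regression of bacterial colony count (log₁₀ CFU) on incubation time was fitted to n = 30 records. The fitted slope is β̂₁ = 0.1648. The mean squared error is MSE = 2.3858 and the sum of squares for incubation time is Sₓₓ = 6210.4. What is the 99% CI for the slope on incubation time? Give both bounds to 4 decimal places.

SE(β̂₁) = √(MSE/Sₓₓ) = √(2.3858/6210.4) = 0.0196001.
df = n − 2 = 28.
t* = t_{0.005, 28} = 2.763262.
Margin = t* × SE = 2.763262 × 0.0196001 = 0.054160.
CI: 0.1648 ± 0.054160 → (0.1106, 0.2190).
With 99% confidence, each one-unit increase in incubation time is associated with a change of between 0.1106 and 0.2190 log₁₀ CFU in bacterial colony count.

(0.1106, 0.2190)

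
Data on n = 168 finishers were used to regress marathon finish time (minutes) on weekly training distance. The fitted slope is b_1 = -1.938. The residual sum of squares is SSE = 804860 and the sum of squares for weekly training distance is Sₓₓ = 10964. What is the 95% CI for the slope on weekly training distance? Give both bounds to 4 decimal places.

MSE = SSE/(n − 2) = 804860/166 = 4848.55.
SE(b_1) = √(MSE/Sₓₓ) = √(4848.55/10964) = 0.665.
df = n − 2 = 166.
t* = t_{0.025, 166} = 1.974358.
Margin = t* × SE = 1.974358 × 0.665 = 1.312948.
CI: -1.938 ± 1.312948 → (-3.2509, -0.6251).
With 95% confidence, each one-unit increase in weekly training distance is associated with a change of between -3.2509 and -0.6251 minutes in marathon finish time.

(-3.2509, -0.6251)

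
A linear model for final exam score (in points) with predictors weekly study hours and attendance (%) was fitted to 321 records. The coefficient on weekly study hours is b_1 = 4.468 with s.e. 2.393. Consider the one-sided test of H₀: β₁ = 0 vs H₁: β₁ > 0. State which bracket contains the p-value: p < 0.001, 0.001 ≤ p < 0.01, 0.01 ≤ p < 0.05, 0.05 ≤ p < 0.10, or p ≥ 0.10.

t = 4.468 / 2.393 = 1.867.
df = n − k − 1 = 321 − 2 − 1 = 318.
One-sided p = P(T_{318} > t) ≈ 0.0314.
So 0.01 ≤ p < 0.05.

0.01 ≤ p < 0.05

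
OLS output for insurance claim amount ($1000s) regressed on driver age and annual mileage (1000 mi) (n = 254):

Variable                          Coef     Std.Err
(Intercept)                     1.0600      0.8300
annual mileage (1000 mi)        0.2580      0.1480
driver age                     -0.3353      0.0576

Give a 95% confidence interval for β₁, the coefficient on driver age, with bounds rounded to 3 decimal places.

(-0.449, -0.222)

Read off: b = -0.3353, SE = 0.0576 for driver age.
df = n − k − 1 = 254 − 2 − 1 = 251.
t* = t_{0.025, 251} = 1.96946.
Margin = t* × SE = 1.96946 × 0.0576 = 0.11344.
CI: -0.3353 ± 0.11344 → (-0.449, -0.222).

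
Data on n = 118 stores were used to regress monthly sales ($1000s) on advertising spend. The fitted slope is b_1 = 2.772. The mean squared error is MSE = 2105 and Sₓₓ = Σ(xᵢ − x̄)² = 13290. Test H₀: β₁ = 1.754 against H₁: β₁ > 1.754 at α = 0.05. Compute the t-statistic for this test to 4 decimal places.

SE(b_1) = √(MSE/Sₓₓ) = √(2105/13290) = 0.397982.
t = (2.772 − 1.754) / 0.397982 = 2.5579.
df = n − 2 = 116.
One-sided p ≈ 0.0059, which is < 0.05, so reject H₀.
There is evidence that the true slope on advertising spend exceeds 1.754 $1000s per unit.

t = 2.5579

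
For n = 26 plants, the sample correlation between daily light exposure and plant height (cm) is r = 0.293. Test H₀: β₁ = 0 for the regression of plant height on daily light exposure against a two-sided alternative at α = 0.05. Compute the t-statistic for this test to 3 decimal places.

t = r·√(n − 2)/√(1 − r²) = 0.293·√24/√0.914151 = 1.501.
df = n − 2 = 24.
Two-sided p ≈ 0.1463, which is ≥ 0.05, so fail to reject H₀.
The data do not give significant evidence of a linear association between daily light exposure and plant height.

t = 1.501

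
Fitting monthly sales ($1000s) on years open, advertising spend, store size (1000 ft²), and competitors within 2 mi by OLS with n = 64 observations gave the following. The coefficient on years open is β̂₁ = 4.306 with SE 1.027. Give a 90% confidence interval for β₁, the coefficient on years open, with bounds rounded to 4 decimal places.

df = n − k − 1 = 64 − 4 − 1 = 59.
t* = t_{0.05, 59} = 1.671093.
Margin = t* × SE = 1.671093 × 1.027 = 1.716213.
CI: 4.306 ± 1.716213 → (2.5898, 6.0222).
With 90% confidence, each one-unit increase in years open is associated with a change of between 2.5898 and 6.0222 $1000s in monthly sales, holding the other predictors fixed.

(2.5898, 6.0222)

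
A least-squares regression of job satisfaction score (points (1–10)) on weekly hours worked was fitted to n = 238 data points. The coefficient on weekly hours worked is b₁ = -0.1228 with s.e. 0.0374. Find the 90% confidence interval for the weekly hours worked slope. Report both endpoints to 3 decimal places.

df = n − 2 = 238 − 2 = 236.
t* = t_{0.05, 236} = 1.651336.
Margin = t* × SE = 1.651336 × 0.0374 = 0.06176.
CI: -0.1228 ± 0.06176 → (-0.185, -0.061).
With 90% confidence, each one-unit increase in weekly hours worked is associated with a change of between -0.185 and -0.061 points (1–10) in job satisfaction score.

(-0.185, -0.061)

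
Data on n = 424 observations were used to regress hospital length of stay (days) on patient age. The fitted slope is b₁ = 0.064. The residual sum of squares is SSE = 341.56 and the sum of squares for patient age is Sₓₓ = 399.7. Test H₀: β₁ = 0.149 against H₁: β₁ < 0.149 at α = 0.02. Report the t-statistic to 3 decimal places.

t = -1.889

MSE = SSE/(n − 2) = 341.56/422 = 0.809384.
SE(b₁) = √(MSE/Sₓₓ) = √(0.809384/399.7) = 0.0449998.
t = (0.064 − 0.149) / 0.0449998 = -1.889.
df = n − 2 = 422.
One-sided p ≈ 0.0298, which is ≥ 0.02, so fail to reject H₀.
The data do not give significant evidence that the true slope on patient age is below 0.149 days per unit.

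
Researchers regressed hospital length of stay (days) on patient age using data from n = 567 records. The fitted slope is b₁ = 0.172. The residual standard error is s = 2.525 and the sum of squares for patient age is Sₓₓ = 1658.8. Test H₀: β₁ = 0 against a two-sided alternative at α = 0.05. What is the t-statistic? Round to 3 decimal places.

t = 2.774

SE(b₁) = s/√Sₓₓ = 2.525/√1658.8 = 0.0619961.
t = 0.172 / 0.0619961 = 2.774.
df = n − 2 = 565.
Two-sided p ≈ 0.0057, which is < 0.05, so reject H₀.
There is evidence that patient age is associated with hospital length of stay.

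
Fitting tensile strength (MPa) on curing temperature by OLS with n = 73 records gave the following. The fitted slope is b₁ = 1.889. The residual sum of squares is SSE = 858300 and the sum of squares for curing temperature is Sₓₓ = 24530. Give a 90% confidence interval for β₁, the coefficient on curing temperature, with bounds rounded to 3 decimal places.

MSE = SSE/(n − 2) = 858300/71 = 12088.7.
SE(b₁) = √(MSE/Sₓₓ) = √(12088.7/24530) = 0.702007.
df = n − 2 = 71.
t* = t_{0.05, 71} = 1.6666.
Margin = t* × SE = 1.6666 × 0.702007 = 1.16997.
CI: 1.889 ± 1.16997 → (0.719, 3.059).
With 90% confidence, each one-unit increase in curing temperature is associated with a change of between 0.719 and 3.059 MPa in tensile strength.

(0.719, 3.059)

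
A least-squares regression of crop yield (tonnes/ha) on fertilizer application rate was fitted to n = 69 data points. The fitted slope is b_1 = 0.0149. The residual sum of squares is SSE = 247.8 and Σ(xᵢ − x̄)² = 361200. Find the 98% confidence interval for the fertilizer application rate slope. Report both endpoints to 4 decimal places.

MSE = SSE/(n − 2) = 247.8/67 = 3.69851.
SE(b_1) = √(MSE/Sₓₓ) = √(3.69851/361200) = 0.00319992.
df = n − 2 = 67.
t* = t_{0.01, 67} = 2.383302.
Margin = t* × SE = 2.383302 × 0.00319992 = 0.007626.
CI: 0.0149 ± 0.007626 → (0.0073, 0.0225).
With 98% confidence, each one-unit increase in fertilizer application rate is associated with a change of between 0.0073 and 0.0225 tonnes/ha in crop yield.

(0.0073, 0.0225)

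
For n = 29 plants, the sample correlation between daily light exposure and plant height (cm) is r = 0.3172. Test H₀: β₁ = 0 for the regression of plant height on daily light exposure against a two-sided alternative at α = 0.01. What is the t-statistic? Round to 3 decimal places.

t = 1.738

t = r·√(n − 2)/√(1 − r²) = 0.3172·√27/√0.899384 = 1.738.
df = n − 2 = 27.
Two-sided p ≈ 0.0936, which is ≥ 0.01, so fail to reject H₀.
The data do not give significant evidence of a linear association between daily light exposure and plant height.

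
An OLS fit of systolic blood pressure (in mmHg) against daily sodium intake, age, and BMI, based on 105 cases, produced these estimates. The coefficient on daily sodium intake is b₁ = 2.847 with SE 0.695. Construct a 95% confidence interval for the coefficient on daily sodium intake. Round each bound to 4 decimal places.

(1.4683, 4.2257)

df = n − k − 1 = 105 − 3 − 1 = 101.
t* = t_{0.025, 101} = 1.983731.
Margin = t* × SE = 1.983731 × 0.695 = 1.378693.
CI: 2.847 ± 1.378693 → (1.4683, 4.2257).
With 95% confidence, each one-unit increase in daily sodium intake is associated with a change of between 1.4683 and 4.2257 mmHg in systolic blood pressure, holding the other predictors fixed.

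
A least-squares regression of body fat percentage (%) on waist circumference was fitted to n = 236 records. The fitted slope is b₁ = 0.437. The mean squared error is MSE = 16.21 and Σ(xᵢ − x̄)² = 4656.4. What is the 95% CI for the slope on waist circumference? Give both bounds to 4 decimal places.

SE(b₁) = √(MSE/Sₓₓ) = √(16.21/4656.4) = 0.059002.
df = n − 2 = 234.
t* = t_{0.025, 234} = 1.970154.
Margin = t* × SE = 1.970154 × 0.059002 = 0.116243.
CI: 0.437 ± 0.116243 → (0.3208, 0.5532).
With 95% confidence, each one-unit increase in waist circumference is associated with a change of between 0.3208 and 0.5532 % in body fat percentage.

(0.3208, 0.5532)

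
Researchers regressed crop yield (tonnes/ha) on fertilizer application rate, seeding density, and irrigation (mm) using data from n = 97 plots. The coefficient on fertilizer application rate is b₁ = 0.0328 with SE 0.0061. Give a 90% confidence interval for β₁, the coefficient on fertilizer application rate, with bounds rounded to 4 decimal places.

(0.0227, 0.0429)

df = n − k − 1 = 97 − 3 − 1 = 93.
t* = t_{0.05, 93} = 1.661404.
Margin = t* × SE = 1.661404 × 0.0061 = 0.010135.
CI: 0.0328 ± 0.010135 → (0.0227, 0.0429).
With 90% confidence, each one-unit increase in fertilizer application rate is associated with a change of between 0.0227 and 0.0429 tonnes/ha in crop yield, holding the other predictors fixed.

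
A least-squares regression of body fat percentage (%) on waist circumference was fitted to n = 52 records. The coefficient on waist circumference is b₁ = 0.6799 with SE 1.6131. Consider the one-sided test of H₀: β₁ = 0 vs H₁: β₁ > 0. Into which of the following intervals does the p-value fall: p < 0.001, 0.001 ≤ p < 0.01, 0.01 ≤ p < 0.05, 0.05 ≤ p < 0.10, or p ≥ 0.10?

p ≥ 0.10

t = 0.6799 / 1.6131 = 0.421.
df = n − 2 = 52 − 2 = 50.
One-sided p = P(T_{50} > t) ≈ 0.3376.
So p ≥ 0.10.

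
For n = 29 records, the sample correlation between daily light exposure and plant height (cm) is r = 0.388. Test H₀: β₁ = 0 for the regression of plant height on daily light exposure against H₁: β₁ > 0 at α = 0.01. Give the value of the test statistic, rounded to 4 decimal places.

t = 2.1875

t = r·√(n − 2)/√(1 − r²) = 0.388·√27/√0.849456 = 2.1875.
df = n − 2 = 27.
One-sided p ≈ 0.0188, which is ≥ 0.01, so fail to reject H₀.
The data do not give significant evidence of a linear association between daily light exposure and plant height.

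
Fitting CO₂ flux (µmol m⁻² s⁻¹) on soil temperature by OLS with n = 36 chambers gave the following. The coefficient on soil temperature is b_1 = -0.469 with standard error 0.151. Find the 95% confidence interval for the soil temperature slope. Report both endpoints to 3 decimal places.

df = n − 2 = 36 − 2 = 34.
t* = t_{0.025, 34} = 2.032245.
Margin = t* × SE = 2.032245 × 0.151 = 0.30687.
CI: -0.469 ± 0.30687 → (-0.776, -0.162).
With 95% confidence, each one-unit increase in soil temperature is associated with a change of between -0.776 and -0.162 µmol m⁻² s⁻¹ in CO₂ flux.

(-0.776, -0.162)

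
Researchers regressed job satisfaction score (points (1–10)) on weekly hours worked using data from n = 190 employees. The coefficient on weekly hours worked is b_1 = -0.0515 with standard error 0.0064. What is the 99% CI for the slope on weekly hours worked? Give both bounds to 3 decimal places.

(-0.068, -0.035)

df = n − 2 = 190 − 2 = 188.
t* = t_{0.005, 188} = 2.602233.
Margin = t* × SE = 2.602233 × 0.0064 = 0.01665.
CI: -0.0515 ± 0.01665 → (-0.068, -0.035).
With 99% confidence, each one-unit increase in weekly hours worked is associated with a change of between -0.068 and -0.035 points (1–10) in job satisfaction score.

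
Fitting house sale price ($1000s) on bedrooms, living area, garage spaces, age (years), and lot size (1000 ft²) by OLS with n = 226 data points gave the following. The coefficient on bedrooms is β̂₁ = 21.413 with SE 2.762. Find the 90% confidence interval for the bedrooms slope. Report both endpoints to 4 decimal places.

df = n − k − 1 = 226 − 5 − 1 = 220.
t* = t_{0.05, 220} = 1.651809.
Margin = t* × SE = 1.651809 × 2.762 = 4.562297.
CI: 21.413 ± 4.562297 → (16.8507, 25.9753).
With 90% confidence, each one-unit increase in bedrooms is associated with a change of between 16.8507 and 25.9753 $1000s in house sale price, holding the other predictors fixed.

(16.8507, 25.9753)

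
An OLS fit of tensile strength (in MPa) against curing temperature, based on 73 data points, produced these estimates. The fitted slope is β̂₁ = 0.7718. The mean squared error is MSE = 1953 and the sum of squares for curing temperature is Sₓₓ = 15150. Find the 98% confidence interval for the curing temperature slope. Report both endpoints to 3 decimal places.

SE(β̂₁) = √(MSE/Sₓₓ) = √(1953/15150) = 0.359042.
df = n − 2 = 71.
t* = t_{0.01, 71} = 2.380024.
Margin = t* × SE = 2.380024 × 0.359042 = 0.85453.
CI: 0.7718 ± 0.85453 → (-0.083, 1.626).
With 98% confidence, each one-unit increase in curing temperature is associated with a change of between -0.083 and 1.626 MPa in tensile strength.

(-0.083, 1.626)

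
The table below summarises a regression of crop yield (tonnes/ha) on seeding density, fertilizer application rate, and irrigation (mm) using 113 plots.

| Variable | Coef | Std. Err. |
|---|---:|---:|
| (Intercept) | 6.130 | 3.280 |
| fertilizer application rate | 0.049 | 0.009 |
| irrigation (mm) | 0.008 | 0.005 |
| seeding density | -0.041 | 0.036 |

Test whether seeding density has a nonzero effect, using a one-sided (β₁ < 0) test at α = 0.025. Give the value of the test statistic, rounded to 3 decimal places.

Read off: b = -0.041, SE = 0.036 for seeding density.
H₀: β₁ = 0 vs H₁: β₁ < 0.
t = -0.041 / 0.036 = -1.139.
df = n − k − 1 = 113 − 3 − 1 = 109.
One-sided p ≈ 0.1286, which is ≥ 0.025, so fail to reject H₀.
The data do not give significant evidence that the true slope on seeding density is negative, holding the other predictors fixed.

t = -1.139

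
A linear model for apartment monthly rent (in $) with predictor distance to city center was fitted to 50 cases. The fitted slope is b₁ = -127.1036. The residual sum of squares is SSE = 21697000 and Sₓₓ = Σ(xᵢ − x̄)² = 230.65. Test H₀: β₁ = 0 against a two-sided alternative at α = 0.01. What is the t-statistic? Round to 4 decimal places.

t = -2.8711

MSE = SSE/(n − 2) = 21697000/48 = 452021.
SE(b₁) = √(MSE/Sₓₓ) = √(452021/230.65) = 44.2693.
t = -127.1036 / 44.2693 = -2.8711.
df = n − 2 = 48.
Two-sided p ≈ 0.0061, which is < 0.01, so reject H₀.
There is evidence that distance to city center is associated with apartment monthly rent.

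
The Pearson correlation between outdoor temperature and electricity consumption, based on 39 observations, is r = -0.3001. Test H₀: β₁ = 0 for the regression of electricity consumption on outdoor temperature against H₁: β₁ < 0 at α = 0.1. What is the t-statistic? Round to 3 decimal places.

t = -1.914

t = r·√(n − 2)/√(1 − r²) = -0.3001·√37/√0.90994 = -1.914.
df = n − 2 = 37.
One-sided p ≈ 0.0317, which is < 0.1, so reject H₀.
There is evidence of a linear association between outdoor temperature and electricity consumption.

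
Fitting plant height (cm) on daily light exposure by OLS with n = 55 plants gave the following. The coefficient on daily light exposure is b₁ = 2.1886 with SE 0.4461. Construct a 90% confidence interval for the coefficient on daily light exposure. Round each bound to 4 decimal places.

df = n − 2 = 55 − 2 = 53.
t* = t_{0.05, 53} = 1.674116.
Margin = t* × SE = 1.674116 × 0.4461 = 0.746823.
CI: 2.1886 ± 0.746823 → (1.4418, 2.9354).
With 90% confidence, each one-unit increase in daily light exposure is associated with a change of between 1.4418 and 2.9354 cm in plant height.

(1.4418, 2.9354)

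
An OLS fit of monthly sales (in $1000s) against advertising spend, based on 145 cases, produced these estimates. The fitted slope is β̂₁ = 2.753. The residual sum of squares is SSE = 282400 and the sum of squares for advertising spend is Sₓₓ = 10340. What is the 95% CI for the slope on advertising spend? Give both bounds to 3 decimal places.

MSE = SSE/(n − 2) = 282400/143 = 1974.83.
SE(β̂₁) = √(MSE/Sₓₓ) = √(1974.83/10340) = 0.437023.
df = n − 2 = 143.
t* = t_{0.025, 143} = 1.976692.
Margin = t* × SE = 1.976692 × 0.437023 = 0.86386.
CI: 2.753 ± 0.86386 → (1.889, 3.617).
With 95% confidence, each one-unit increase in advertising spend is associated with a change of between 1.889 and 3.617 $1000s in monthly sales.

(1.889, 3.617)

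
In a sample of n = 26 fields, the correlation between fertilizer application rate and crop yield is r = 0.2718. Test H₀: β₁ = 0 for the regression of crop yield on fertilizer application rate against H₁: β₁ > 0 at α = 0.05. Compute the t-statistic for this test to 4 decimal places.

t = r·√(n − 2)/√(1 − r²) = 0.2718·√24/√0.926125 = 1.3836.
df = n − 2 = 24.
One-sided p ≈ 0.0896, which is ≥ 0.05, so fail to reject H₀.
The data do not give significant evidence of a linear association between fertilizer application rate and crop yield.

t = 1.3836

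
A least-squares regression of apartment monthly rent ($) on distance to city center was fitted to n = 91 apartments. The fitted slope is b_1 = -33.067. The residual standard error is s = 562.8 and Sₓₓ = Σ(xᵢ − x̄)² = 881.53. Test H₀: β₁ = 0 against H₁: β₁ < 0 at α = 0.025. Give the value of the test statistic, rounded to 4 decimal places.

t = -1.7445

SE(b_1) = s/√Sₓₓ = 562.8/√881.53 = 18.9555.
t = -33.067 / 18.9555 = -1.7445.
df = n − 2 = 89.
One-sided p ≈ 0.0423, which is ≥ 0.025, so fail to reject H₀.
The data do not give significant evidence that the true slope on distance to city center is negative.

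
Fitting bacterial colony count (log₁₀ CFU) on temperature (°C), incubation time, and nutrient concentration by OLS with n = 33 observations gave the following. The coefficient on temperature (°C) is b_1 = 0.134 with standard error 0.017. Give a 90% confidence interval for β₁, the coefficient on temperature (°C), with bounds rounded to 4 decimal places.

df = n − k − 1 = 33 − 3 − 1 = 29.
t* = t_{0.05, 29} = 1.699127.
Margin = t* × SE = 1.699127 × 0.017 = 0.028885.
CI: 0.134 ± 0.028885 → (0.1051, 0.1629).
With 90% confidence, each one-unit increase in temperature (°C) is associated with a change of between 0.1051 and 0.1629 log₁₀ CFU in bacterial colony count, holding the other predictors fixed.

(0.1051, 0.1629)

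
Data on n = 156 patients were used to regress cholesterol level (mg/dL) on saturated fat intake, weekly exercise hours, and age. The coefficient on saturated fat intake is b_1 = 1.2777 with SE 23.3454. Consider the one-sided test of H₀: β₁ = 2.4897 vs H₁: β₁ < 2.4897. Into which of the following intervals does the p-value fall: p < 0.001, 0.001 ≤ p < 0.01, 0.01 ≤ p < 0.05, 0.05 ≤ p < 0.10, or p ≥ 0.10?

p ≥ 0.10

t = (1.2777 − 2.4897) / 23.3454 = -0.052.
df = n − k − 1 = 156 − 3 − 1 = 152.
One-sided p = P(T_{152} < t) ≈ 0.4793.
So p ≥ 0.10.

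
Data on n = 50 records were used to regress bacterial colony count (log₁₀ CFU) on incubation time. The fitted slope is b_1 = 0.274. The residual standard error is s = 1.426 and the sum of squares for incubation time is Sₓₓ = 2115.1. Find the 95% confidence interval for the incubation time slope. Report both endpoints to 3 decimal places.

SE(b_1) = s/√Sₓₓ = 1.426/√2115.1 = 0.0310066.
df = n − 2 = 48.
t* = t_{0.025, 48} = 2.010635.
Margin = t* × SE = 2.010635 × 0.0310066 = 0.06234.
CI: 0.274 ± 0.06234 → (0.212, 0.336).
With 95% confidence, each one-unit increase in incubation time is associated with a change of between 0.212 and 0.336 log₁₀ CFU in bacterial colony count.

(0.212, 0.336)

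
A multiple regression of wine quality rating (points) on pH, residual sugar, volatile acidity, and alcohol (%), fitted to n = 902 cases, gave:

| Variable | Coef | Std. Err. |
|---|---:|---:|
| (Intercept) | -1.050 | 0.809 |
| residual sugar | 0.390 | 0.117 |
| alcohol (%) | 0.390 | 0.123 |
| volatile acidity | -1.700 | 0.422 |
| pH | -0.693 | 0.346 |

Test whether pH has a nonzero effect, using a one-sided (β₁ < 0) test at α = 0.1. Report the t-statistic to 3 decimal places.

t = -2.003

Read off: b = -0.693, SE = 0.346 for pH.
H₀: β₁ = 0 vs H₁: β₁ < 0.
t = -0.693 / 0.346 = -2.003.
df = n − k − 1 = 902 − 4 − 1 = 897.
One-sided p ≈ 0.0227, which is < 0.1, so reject H₀.
There is evidence that the true slope on pH is negative, holding the other predictors fixed.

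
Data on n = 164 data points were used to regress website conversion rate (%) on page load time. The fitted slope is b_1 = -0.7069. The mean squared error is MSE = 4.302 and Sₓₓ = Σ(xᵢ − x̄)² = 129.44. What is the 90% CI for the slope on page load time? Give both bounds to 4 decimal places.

SE(b_1) = √(MSE/Sₓₓ) = √(4.302/129.44) = 0.182306.
df = n − 2 = 162.
t* = t_{0.05, 162} = 1.654314.
Margin = t* × SE = 1.654314 × 0.182306 = 0.301591.
CI: -0.7069 ± 0.301591 → (-1.0085, -0.4053).
With 90% confidence, each one-unit increase in page load time is associated with a change of between -1.0085 and -0.4053 % in website conversion rate.

(-1.0085, -0.4053)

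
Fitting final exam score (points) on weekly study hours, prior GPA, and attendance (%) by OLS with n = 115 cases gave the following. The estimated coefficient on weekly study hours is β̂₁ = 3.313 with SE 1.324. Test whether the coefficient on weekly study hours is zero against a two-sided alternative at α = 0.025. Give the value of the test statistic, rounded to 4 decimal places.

H₀: β₁ = 0 vs H₁: β₁ ≠ 0.
t = (β̂₁ − β₁⁰)/SE = 3.313 / 1.324 = 2.5023.
df = n − k − 1 = 115 − 3 − 1 = 111.
Two-sided p ≈ 0.0138, which is < 0.025, so reject H₀.
There is evidence that weekly study hours is associated with final exam score, holding the other predictors fixed.

t = 2.5023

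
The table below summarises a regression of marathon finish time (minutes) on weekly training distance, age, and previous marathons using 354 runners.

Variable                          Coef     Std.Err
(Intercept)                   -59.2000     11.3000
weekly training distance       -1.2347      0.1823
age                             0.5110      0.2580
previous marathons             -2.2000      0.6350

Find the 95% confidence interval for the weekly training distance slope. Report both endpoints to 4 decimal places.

Read off: b = -1.2347, SE = 0.1823 for weekly training distance.
df = n − k − 1 = 354 − 3 − 1 = 350.
t* = t_{0.025, 350} = 1.966765.
Margin = t* × SE = 1.966765 × 0.1823 = 0.358541.
CI: -1.2347 ± 0.358541 → (-1.5932, -0.8762).

(-1.5932, -0.8762)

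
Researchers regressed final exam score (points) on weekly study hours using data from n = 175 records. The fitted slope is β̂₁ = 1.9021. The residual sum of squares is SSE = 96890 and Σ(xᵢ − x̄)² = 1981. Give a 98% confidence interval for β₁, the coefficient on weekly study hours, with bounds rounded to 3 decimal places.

MSE = SSE/(n − 2) = 96890/173 = 560.058.
SE(β̂₁) = √(MSE/Sₓₓ) = √(560.058/1981) = 0.531709.
df = n − 2 = 173.
t* = t_{0.01, 173} = 2.348096.
Margin = t* × SE = 2.348096 × 0.531709 = 1.24850.
CI: 1.9021 ± 1.24850 → (0.654, 3.151).
With 98% confidence, each one-unit increase in weekly study hours is associated with a change of between 0.654 and 3.151 points in final exam score.

(0.654, 3.151)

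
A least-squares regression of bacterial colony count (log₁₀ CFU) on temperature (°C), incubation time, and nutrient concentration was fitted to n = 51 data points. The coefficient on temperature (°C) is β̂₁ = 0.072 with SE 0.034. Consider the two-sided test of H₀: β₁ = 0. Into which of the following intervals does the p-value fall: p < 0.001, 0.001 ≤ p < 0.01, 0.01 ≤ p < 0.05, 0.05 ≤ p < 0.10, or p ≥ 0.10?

t = 0.072 / 0.034 = 2.118.
df = n − k − 1 = 51 − 3 − 1 = 47.
Two-sided p = 2·P(T_{47} > |t|) ≈ 0.0395.
So 0.01 ≤ p < 0.05.

0.01 ≤ p < 0.05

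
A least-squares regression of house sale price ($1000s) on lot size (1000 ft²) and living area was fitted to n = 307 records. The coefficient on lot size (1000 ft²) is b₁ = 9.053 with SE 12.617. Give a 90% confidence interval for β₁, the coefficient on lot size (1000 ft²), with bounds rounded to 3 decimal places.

(-11.764, 29.870)

df = n − k − 1 = 307 − 2 − 1 = 304.
t* = t_{0.05, 304} = 1.649881.
Margin = t* × SE = 1.649881 × 12.617 = 20.81655.
CI: 9.053 ± 20.81655 → (-11.764, 29.870).
With 90% confidence, each one-unit increase in lot size (1000 ft²) is associated with a change of between -11.764 and 29.870 $1000s in house sale price, holding the other predictors fixed.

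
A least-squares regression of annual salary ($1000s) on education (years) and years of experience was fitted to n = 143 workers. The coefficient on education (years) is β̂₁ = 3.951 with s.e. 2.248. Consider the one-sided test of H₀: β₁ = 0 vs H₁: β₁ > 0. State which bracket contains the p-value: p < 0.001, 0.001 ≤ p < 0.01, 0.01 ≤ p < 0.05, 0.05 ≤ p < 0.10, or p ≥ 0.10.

0.01 ≤ p < 0.05

t = 3.951 / 2.248 = 1.758.
df = n − k − 1 = 143 − 2 − 1 = 140.
One-sided p = P(T_{140} > t) ≈ 0.0405.
So 0.01 ≤ p < 0.05.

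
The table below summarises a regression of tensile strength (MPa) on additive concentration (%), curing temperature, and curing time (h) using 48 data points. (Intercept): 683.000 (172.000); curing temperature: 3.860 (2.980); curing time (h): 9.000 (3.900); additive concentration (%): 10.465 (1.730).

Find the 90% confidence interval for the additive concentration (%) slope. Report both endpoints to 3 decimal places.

(7.558, 13.372)

Read off: b = 10.465, SE = 1.730 for additive concentration (%).
df = n − k − 1 = 48 − 3 − 1 = 44.
t* = t_{0.05, 44} = 1.68023.
Margin = t* × SE = 1.68023 × 1.730 = 2.90680.
CI: 10.465 ± 2.90680 → (7.558, 13.372).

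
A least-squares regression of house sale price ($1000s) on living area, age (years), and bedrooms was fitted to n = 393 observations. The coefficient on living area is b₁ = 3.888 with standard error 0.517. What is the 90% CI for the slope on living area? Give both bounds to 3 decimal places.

(3.036, 4.740)

df = n − k − 1 = 393 − 3 − 1 = 389.
t* = t_{0.05, 389} = 1.64878.
Margin = t* × SE = 1.64878 × 0.517 = 0.85242.
CI: 3.888 ± 0.85242 → (3.036, 4.740).
With 90% confidence, each one-unit increase in living area is associated with a change of between 3.036 and 4.740 $1000s in house sale price, holding the other predictors fixed.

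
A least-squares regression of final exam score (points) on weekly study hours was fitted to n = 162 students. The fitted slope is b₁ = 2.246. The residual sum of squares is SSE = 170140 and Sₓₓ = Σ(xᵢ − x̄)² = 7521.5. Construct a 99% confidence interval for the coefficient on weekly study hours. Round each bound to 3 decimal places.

MSE = SSE/(n − 2) = 170140/160 = 1063.38.
SE(b₁) = √(MSE/Sₓₓ) = √(1063.38/7521.5) = 0.376003.
df = n − 2 = 160.
t* = t_{0.005, 160} = 2.606906.
Margin = t* × SE = 2.606906 × 0.376003 = 0.98020.
CI: 2.246 ± 0.98020 → (1.266, 3.226).
With 99% confidence, each one-unit increase in weekly study hours is associated with a change of between 1.266 and 3.226 points in final exam score.

(1.266, 3.226)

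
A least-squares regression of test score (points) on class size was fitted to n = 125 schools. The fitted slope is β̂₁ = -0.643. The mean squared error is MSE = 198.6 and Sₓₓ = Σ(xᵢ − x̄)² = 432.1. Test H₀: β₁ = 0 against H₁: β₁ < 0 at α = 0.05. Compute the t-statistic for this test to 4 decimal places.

SE(β̂₁) = √(MSE/Sₓₓ) = √(198.6/432.1) = 0.67795.
t = -0.643 / 0.67795 = -0.9484.
df = n − 2 = 123.
One-sided p ≈ 0.1724, which is ≥ 0.05, so fail to reject H₀.
The data do not give significant evidence that the true slope on class size is negative.

t = -0.9484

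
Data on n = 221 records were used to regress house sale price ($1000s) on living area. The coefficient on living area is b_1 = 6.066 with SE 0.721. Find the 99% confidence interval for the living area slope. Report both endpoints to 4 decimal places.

df = n − 2 = 221 − 2 = 219.
t* = t_{0.005, 219} = 2.598465.
Margin = t* × SE = 2.598465 × 0.721 = 1.873493.
CI: 6.066 ± 1.873493 → (4.1925, 7.9395).
With 99% confidence, each one-unit increase in living area is associated with a change of between 4.1925 and 7.9395 $1000s in house sale price.

(4.1925, 7.9395)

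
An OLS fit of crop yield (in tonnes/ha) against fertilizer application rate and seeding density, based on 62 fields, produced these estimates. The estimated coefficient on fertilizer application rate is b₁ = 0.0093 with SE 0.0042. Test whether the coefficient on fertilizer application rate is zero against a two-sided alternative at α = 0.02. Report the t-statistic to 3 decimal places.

t = 2.214

H₀: β₁ = 0 vs H₁: β₁ ≠ 0.
t = (b₁ − β₁⁰)/SE = 0.0093 / 0.0042 = 2.214.
df = n − k − 1 = 62 − 2 − 1 = 59.
Two-sided p ≈ 0.0307, which is ≥ 0.02, so fail to reject H₀.
The data do not give significant evidence of an association between fertilizer application rate and crop yield, after adjusting for the other predictors.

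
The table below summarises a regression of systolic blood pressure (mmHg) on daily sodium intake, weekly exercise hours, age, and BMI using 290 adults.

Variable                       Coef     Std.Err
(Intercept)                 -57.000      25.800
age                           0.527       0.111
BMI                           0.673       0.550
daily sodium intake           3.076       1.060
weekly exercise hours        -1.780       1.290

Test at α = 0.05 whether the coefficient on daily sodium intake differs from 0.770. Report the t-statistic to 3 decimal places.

Read off: b = 3.076, SE = 1.060 for daily sodium intake.
H₀: β₁ = 0.770 vs H₁: β₁ ≠ 0.770.
t = (3.076 − 0.770) / 1.060 = 2.175.
df = n − k − 1 = 290 − 4 − 1 = 285.
Two-sided p ≈ 0.0304, which is < 0.05, so reject H₀.
There is evidence that the true slope on daily sodium intake differs from 0.770 mmHg per unit, holding the other predictors fixed.

t = 2.175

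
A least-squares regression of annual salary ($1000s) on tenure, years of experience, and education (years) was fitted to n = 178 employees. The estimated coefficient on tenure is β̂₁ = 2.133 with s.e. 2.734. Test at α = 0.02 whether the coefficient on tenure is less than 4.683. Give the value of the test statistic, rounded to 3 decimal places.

t = -0.933

H₀: β₁ = 4.683 vs H₁: β₁ < 4.683.
t = (β̂₁ − β₁⁰)/SE = (2.133 − 4.683) / 2.734 = -0.933.
df = n − k − 1 = 178 − 3 − 1 = 174.
One-sided p ≈ 0.1761, which is ≥ 0.02, so fail to reject H₀.
The data do not give significant evidence that the true slope on tenure is below 4.683 $1000s per unit, holding the other predictors fixed.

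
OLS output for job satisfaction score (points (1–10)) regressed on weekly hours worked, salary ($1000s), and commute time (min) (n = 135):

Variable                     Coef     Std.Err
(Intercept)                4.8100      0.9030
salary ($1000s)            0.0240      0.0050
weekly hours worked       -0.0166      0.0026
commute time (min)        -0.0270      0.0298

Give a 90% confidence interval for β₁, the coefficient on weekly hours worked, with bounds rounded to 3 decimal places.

Read off: b = -0.0166, SE = 0.0026 for weekly hours worked.
df = n − k − 1 = 135 − 3 − 1 = 131.
t* = t_{0.05, 131} = 1.656569.
Margin = t* × SE = 1.656569 × 0.0026 = 0.00431.
CI: -0.0166 ± 0.00431 → (-0.021, -0.012).

(-0.021, -0.012)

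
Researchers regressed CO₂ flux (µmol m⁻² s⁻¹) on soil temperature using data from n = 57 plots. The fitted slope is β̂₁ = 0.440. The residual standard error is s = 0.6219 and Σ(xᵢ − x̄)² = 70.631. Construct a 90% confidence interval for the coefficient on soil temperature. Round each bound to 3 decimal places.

(0.316, 0.564)

SE(β̂₁) = s/√Sₓₓ = 0.6219/√70.631 = 0.0739985.
df = n − 2 = 55.
t* = t_{0.05, 55} = 1.673034.
Margin = t* × SE = 1.673034 × 0.0739985 = 0.12380.
CI: 0.440 ± 0.12380 → (0.316, 0.564).
With 90% confidence, each one-unit increase in soil temperature is associated with a change of between 0.316 and 0.564 µmol m⁻² s⁻¹ in CO₂ flux.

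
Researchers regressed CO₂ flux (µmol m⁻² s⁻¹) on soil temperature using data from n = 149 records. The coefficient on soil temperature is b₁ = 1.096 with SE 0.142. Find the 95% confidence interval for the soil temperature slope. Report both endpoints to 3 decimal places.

(0.815, 1.377)

df = n − 2 = 149 − 2 = 147.
t* = t_{0.025, 147} = 1.976233.
Margin = t* × SE = 1.976233 × 0.142 = 0.28063.
CI: 1.096 ± 0.28063 → (0.815, 1.377).
With 95% confidence, each one-unit increase in soil temperature is associated with a change of between 0.815 and 1.377 µmol m⁻² s⁻¹ in CO₂ flux.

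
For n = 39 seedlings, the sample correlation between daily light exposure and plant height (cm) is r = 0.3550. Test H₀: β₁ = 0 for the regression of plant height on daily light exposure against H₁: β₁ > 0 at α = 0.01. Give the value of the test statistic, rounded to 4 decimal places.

t = 2.3098

t = r·√(n − 2)/√(1 − r²) = 0.3550·√37/√0.873975 = 2.3098.
df = n − 2 = 37.
One-sided p ≈ 0.0133, which is ≥ 0.01, so fail to reject H₀.
The data do not give significant evidence of a linear association between daily light exposure and plant height.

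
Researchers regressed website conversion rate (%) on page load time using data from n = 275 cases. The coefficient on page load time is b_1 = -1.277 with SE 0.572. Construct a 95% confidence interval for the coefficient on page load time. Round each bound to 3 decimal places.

(-2.403, -0.151)

df = n − 2 = 275 − 2 = 273.
t* = t_{0.025, 273} = 1.968692.
Margin = t* × SE = 1.968692 × 0.572 = 1.12609.
CI: -1.277 ± 1.12609 → (-2.403, -0.151).
With 95% confidence, each one-unit increase in page load time is associated with a change of between -2.403 and -0.151 % in website conversion rate.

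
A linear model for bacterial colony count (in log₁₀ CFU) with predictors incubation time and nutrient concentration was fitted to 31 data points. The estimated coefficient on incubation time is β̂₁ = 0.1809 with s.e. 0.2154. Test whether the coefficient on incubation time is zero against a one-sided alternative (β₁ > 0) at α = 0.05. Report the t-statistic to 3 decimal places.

t = 0.840

H₀: β₁ = 0 vs H₁: β₁ > 0.
t = (β̂₁ − β₁⁰)/SE = 0.1809 / 0.2154 = 0.840.
df = n − k − 1 = 31 − 2 − 1 = 28.
One-sided p ≈ 0.2041, which is ≥ 0.05, so fail to reject H₀.
The data do not give significant evidence that the true slope on incubation time is positive, holding the other predictors fixed.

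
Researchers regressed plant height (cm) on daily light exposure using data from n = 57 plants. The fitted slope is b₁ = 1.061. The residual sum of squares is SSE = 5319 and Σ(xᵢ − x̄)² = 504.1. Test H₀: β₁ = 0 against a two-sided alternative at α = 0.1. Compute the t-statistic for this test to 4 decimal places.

t = 2.4224

MSE = SSE/(n − 2) = 5319/55 = 96.7091.
SE(b₁) = √(MSE/Sₓₓ) = √(96.7091/504.1) = 0.438001.
t = 1.061 / 0.438001 = 2.4224.
df = n − 2 = 55.
Two-sided p ≈ 0.0187, which is < 0.1, so reject H₀.
There is evidence that daily light exposure is associated with plant height.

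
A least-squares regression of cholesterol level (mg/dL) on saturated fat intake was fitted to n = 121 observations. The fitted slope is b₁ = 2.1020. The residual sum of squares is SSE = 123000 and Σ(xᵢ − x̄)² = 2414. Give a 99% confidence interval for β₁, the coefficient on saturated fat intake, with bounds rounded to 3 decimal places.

(0.389, 3.815)

MSE = SSE/(n − 2) = 123000/119 = 1033.61.
SE(b₁) = √(MSE/Sₓₓ) = √(1033.61/2414) = 0.654351.
df = n − 2 = 119.
t* = t_{0.005, 119} = 2.617776.
Margin = t* × SE = 2.617776 × 0.654351 = 1.71294.
CI: 2.1020 ± 1.71294 → (0.389, 3.815).
With 99% confidence, each one-unit increase in saturated fat intake is associated with a change of between 0.389 and 3.815 mg/dL in cholesterol level.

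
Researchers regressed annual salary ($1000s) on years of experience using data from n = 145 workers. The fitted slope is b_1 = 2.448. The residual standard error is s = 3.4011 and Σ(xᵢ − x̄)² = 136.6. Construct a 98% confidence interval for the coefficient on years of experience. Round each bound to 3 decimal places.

SE(b_1) = s/√Sₓₓ = 3.4011/√136.6 = 0.291001.
df = n − 2 = 143.
t* = t_{0.01, 143} = 2.352707.
Margin = t* × SE = 2.352707 × 0.291001 = 0.68464.
CI: 2.448 ± 0.68464 → (1.763, 3.133).
With 98% confidence, each one-unit increase in years of experience is associated with a change of between 1.763 and 3.133 $1000s in annual salary.

(1.763, 3.133)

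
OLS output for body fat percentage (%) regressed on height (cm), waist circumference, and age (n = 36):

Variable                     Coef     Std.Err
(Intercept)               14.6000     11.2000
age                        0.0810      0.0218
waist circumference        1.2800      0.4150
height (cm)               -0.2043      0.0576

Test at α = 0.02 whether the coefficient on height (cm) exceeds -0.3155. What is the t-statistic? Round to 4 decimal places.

t = 1.9306

Read off: b = -0.2043, SE = 0.0576 for height (cm).
H₀: β₁ = -0.3155 vs H₁: β₁ > -0.3155.
t = (-0.2043 − (-0.3155)) / 0.0576 = 1.9306.
df = n − k − 1 = 36 − 3 − 1 = 32.
One-sided p ≈ 0.0312, which is ≥ 0.02, so fail to reject H₀.
The data do not give significant evidence that the true slope on height (cm) exceeds -0.3155 % per unit, holding the other predictors fixed.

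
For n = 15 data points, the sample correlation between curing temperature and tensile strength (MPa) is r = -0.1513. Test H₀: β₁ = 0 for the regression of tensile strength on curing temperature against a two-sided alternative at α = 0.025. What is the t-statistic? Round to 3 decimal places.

t = -0.552

t = r·√(n − 2)/√(1 − r²) = -0.1513·√13/√0.977108 = -0.552.
df = n − 2 = 13.
Two-sided p ≈ 0.5904, which is ≥ 0.025, so fail to reject H₀.
The data do not give significant evidence of a linear association between curing temperature and tensile strength.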